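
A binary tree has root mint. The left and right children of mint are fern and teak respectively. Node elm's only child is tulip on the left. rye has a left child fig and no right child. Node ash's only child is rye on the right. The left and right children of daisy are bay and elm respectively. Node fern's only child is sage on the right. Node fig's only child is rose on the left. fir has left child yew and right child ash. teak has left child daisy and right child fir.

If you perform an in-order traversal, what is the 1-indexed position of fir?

In-order visits the left subtree, then the node, then the right subtree.
At mint: go left to fern.
  At fern: no left child.
  Visit fern.
  At fern: go right to sage.
    sage is a leaf — visit sage.
Visit mint.
At mint: go right to teak.
  At teak: go left to daisy.
    At daisy: go left to bay.
      bay is a leaf — visit bay.
    Visit daisy.
    At daisy: go right to elm.
      At elm: go left to tulip.
        tulip is a leaf — visit tulip.
      Visit elm.
      At elm: no right child.
  Visit teak.
  At teak: go right to fir.
    At fir: go left to yew.
      yew is a leaf — visit yew.
    Visit fir.
    At fir: go right to ash.
      At ash: no left child.
      Visit ash.
      At ash: go right to rye.
        At rye: go left to fig.
          At fig: go left to rose.
            rose is a leaf — visit rose.
          Visit fig.
          At fig: no right child.
        Visit rye.
        At rye: no right child.
Full in-order sequence: fern, sage, mint, bay, daisy, tulip, elm, teak, yew, fir, ash, rose, fig, rye.

10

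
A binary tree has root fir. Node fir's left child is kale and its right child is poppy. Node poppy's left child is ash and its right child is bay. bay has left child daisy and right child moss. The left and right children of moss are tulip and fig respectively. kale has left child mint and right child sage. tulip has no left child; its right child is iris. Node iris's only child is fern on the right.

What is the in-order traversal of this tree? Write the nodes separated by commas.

In-order visits the left subtree, then the node, then the right subtree.
At fir: go left to kale.
  At kale: go left to mint.
    mint is a leaf — visit mint.
  Visit kale.
  At kale: go right to sage.
    sage is a leaf — visit sage.
Visit fir.
At fir: go right to poppy.
  At poppy: go left to ash.
    ash is a leaf — visit ash.
  Visit poppy.
  At poppy: go right to bay.
    At bay: go left to daisy.
      daisy is a leaf — visit daisy.
    Visit bay.
    At bay: go right to moss.
      At moss: go left to tulip.
        At tulip: no left child.
        Visit tulip.
        At tulip: go right to iris.
          At iris: no left child.
          Visit iris.
          At iris: go right to fern.
            fern is a leaf — visit fern.
      Visit moss.
      At moss: go right to fig.
        fig is a leaf — visit fig.

mint, kale, sage, fir, ash, poppy, daisy, bay, tulip, iris, fern, moss, fig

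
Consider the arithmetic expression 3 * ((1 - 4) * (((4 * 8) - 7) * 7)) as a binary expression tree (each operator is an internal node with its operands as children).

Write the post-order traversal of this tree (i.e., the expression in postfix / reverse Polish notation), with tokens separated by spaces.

3 1 4 - 4 8 * 7 - 7 * * *

Post-order on an expression tree gives postfix notation: for each operator, emit left operand, right operand, then the operator.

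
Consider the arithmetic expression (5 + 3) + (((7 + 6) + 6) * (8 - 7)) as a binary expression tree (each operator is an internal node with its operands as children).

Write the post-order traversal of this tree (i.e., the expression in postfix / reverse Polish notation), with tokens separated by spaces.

Post-order on an expression tree gives postfix notation: for each operator, emit left operand, right operand, then the operator.

5 3 + 7 6 + 6 + 8 7 - * +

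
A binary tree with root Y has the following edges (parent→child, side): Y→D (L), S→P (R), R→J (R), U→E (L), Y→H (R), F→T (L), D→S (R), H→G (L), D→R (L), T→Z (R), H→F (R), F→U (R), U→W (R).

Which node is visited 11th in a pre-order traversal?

Pre-order visits the node, then its left subtree, then its right subtree.
Visit Y.
At Y: go left to D.
  Visit D.
  At D: go left to R.
    Visit R.
    At R: no left child.
    At R: go right to J.
      J is a leaf — visit J.
  At D: go right to S.
    Visit S.
    At S: no left child.
    At S: go right to P.
      P is a leaf — visit P.
At Y: go right to H.
  Visit H.
  At H: go left to G.
    G is a leaf — visit G.
  At H: go right to F.
    Visit F.
    At F: go left to T.
      Visit T.
      At T: no left child.
      At T: go right to Z.
        Z is a leaf — visit Z.
    At F: go right to U.
      Visit U.
      At U: go left to E.
        E is a leaf — visit E.
      At U: go right to W.
        W is a leaf — visit W.
Full pre-order sequence: Y, D, R, J, S, P, H, G, F, T, Z, U, E, W.

Z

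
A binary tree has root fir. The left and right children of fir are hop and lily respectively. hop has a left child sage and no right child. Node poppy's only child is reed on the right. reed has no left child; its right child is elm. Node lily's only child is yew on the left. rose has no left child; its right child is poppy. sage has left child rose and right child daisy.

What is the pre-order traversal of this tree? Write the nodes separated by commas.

Pre-order visits the node, then its left subtree, then its right subtree.
Visit fir.
At fir: go left to hop.
  Visit hop.
  At hop: go left to sage.
    Visit sage.
    At sage: go left to rose.
      Visit rose.
      At rose: no left child.
      At rose: go right to poppy.
        Visit poppy.
        At poppy: no left child.
        At poppy: go right to reed.
          Visit reed.
          At reed: no left child.
          At reed: go right to elm.
            elm is a leaf — visit elm.
    At sage: go right to daisy.
      daisy is a leaf — visit daisy.
  At hop: no right child.
At fir: go right to lily.
  Visit lily.
  At lily: go left to yew.
    yew is a leaf — visit yew.
  At lily: no right child.

fir, hop, sage, rose, poppy, reed, elm, daisy, lily, yew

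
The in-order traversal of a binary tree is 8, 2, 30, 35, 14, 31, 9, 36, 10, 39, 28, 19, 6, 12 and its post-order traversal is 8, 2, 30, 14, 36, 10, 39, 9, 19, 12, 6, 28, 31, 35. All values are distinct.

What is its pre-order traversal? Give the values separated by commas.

35, 30, 2, 8, 31, 14, 28, 9, 39, 10, 36, 6, 19, 12

The last element of post-order is the root; it splits in-order into left and right subtrees.
Root 35: left subtree has 3 nodes {8, 2, 30}, right has 10 {14, 31, 9, 36, 10, 39, 28, 19, 6, 12}.
  Root 30: left subtree has 2 nodes {8, 2}, right has 0 { }.
    Root 2: left subtree has 1 node {8}, right has 0 { }.
  Root 31: left subtree has 1 node {14}, right has 8 {9, 36, 10, 39, 28, 19, 6, 12}.
    Root 28: left subtree has 4 nodes {9, 36, 10, 39}, right has 3 {19, 6, 12}.
      Root 9: left subtree has 0 nodes { }, right has 3 {36, 10, 39}.
        Root 39: left subtree has 2 nodes {36, 10}, right has 0 { }.
          Root 10: left subtree has 1 node {36}, right has 0 { }.
      Root 6: left subtree has 1 node {19}, right has 1 {12}.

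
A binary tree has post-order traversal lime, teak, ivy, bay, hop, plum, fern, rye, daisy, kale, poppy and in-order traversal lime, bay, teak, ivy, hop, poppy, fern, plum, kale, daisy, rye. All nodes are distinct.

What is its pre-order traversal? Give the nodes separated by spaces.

The last element of post-order is the root; it splits in-order into left and right subtrees.
Root poppy: left subtree has 5 nodes {lime, bay, teak, ivy, hop}, right has 5 {fern, plum, kale, daisy, rye}.
  Root hop: left subtree has 4 nodes {lime, bay, teak, ivy}, right has 0 { }.
    Root bay: left subtree has 1 node {lime}, right has 2 {teak, ivy}.
      Root ivy: left subtree has 1 node {teak}, right has 0 { }.
  Root kale: left subtree has 2 nodes {fern, plum}, right has 2 {daisy, rye}.
    Root fern: left subtree has 0 nodes { }, right has 1 {plum}.
    Root daisy: left subtree has 0 nodes { }, right has 1 {rye}.

poppy hop bay lime ivy teak kale fern plum daisy rye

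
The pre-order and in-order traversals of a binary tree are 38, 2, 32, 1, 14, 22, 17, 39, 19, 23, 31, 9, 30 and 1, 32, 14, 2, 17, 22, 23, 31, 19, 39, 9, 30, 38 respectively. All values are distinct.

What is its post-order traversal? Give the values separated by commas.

1, 14, 32, 17, 31, 23, 19, 30, 9, 39, 22, 2, 38

The first element of pre-order is the root; it splits in-order into left and right subtrees.
Root 38: left subtree has 12 nodes {1, 32, 14, 2, 17, 22, 23, 31, 19, 39, 9, 30}, right has 0 { }.
  Root 2: left subtree has 3 nodes {1, 32, 14}, right has 8 {17, 22, 23, 31, 19, 39, 9, 30}.
    Root 32: left subtree has 1 node {1}, right has 1 {14}.
    Root 22: left subtree has 1 node {17}, right has 6 {23, 31, 19, 39, 9, 30}.
      Root 39: left subtree has 3 nodes {23, 31, 19}, right has 2 {9, 30}.
        Root 19: left subtree has 2 nodes {23, 31}, right has 0 { }.
          Root 23: left subtree has 0 nodes { }, right has 1 {31}.
        Root 9: left subtree has 0 nodes { }, right has 1 {30}.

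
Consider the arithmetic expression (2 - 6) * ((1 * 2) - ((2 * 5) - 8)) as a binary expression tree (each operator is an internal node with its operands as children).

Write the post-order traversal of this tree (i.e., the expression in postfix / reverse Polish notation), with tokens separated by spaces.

Post-order on an expression tree gives postfix notation: for each operator, emit left operand, right operand, then the operator.

2 6 - 1 2 * 2 5 * 8 - - *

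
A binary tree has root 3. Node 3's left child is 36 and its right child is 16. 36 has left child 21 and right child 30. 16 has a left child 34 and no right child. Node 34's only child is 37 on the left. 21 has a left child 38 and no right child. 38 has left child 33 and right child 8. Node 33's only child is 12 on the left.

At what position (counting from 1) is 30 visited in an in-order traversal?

In-order visits the left subtree, then the node, then the right subtree.
At 3: go left to 36.
  At 36: go left to 21.
    At 21: go left to 38.
      At 38: go left to 33.
        At 33: go left to 12.
          12 is a leaf — visit 12.
        Visit 33.
        At 33: no right child.
      Visit 38.
      At 38: go right to 8.
        8 is a leaf — visit 8.
    Visit 21.
    At 21: no right child.
  Visit 36.
  At 36: go right to 30.
    30 is a leaf — visit 30.
Visit 3.
At 3: go right to 16.
  At 16: go left to 34.
    At 34: go left to 37.
      37 is a leaf — visit 37.
    Visit 34.
    At 34: no right child.
  Visit 16.
  At 16: no right child.
Full in-order sequence: 12, 33, 38, 8, 21, 36, 30, 3, 37, 34, 16.

7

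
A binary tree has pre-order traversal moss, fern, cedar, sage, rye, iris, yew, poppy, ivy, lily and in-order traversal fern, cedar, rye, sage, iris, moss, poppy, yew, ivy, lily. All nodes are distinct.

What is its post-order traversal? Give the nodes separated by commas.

The first element of pre-order is the root; it splits in-order into left and right subtrees.
Root moss: left subtree has 5 nodes {fern, cedar, rye, sage, iris}, right has 4 {poppy, yew, ivy, lily}.
  Root fern: left subtree has 0 nodes { }, right has 4 {cedar, rye, sage, iris}.
    Root cedar: left subtree has 0 nodes { }, right has 3 {rye, sage, iris}.
      Root sage: left subtree has 1 node {rye}, right has 1 {iris}.
  Root yew: left subtree has 1 node {poppy}, right has 2 {ivy, lily}.
    Root ivy: left subtree has 0 nodes { }, right has 1 {lily}.

rye, iris, sage, cedar, fern, poppy, lily, ivy, yew, moss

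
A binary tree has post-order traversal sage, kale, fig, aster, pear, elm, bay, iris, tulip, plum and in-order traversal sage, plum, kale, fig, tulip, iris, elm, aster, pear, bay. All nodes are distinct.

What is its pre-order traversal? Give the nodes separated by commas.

plum, sage, tulip, fig, kale, iris, bay, elm, pear, aster

The last element of post-order is the root; it splits in-order into left and right subtrees.
Root plum: left subtree has 1 node {sage}, right has 8 {kale, fig, tulip, iris, elm, aster, pear, bay}.
  Root tulip: left subtree has 2 nodes {kale, fig}, right has 5 {iris, elm, aster, pear, bay}.
    Root fig: left subtree has 1 node {kale}, right has 0 { }.
    Root iris: left subtree has 0 nodes { }, right has 4 {elm, aster, pear, bay}.
      Root bay: left subtree has 3 nodes {elm, aster, pear}, right has 0 { }.
        Root elm: left subtree has 0 nodes { }, right has 2 {aster, pear}.
          Root pear: left subtree has 1 node {aster}, right has 0 { }.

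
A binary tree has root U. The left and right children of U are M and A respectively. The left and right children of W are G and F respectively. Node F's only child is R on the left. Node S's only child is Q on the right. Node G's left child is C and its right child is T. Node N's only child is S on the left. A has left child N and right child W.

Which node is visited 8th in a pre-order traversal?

Pre-order visits the node, then its left subtree, then its right subtree.
Visit U.
At U: go left to M.
  M is a leaf — visit M.
At U: go right to A.
  Visit A.
  At A: go left to N.
    Visit N.
    At N: go left to S.
      Visit S.
      At S: no left child.
      At S: go right to Q.
        Q is a leaf — visit Q.
    At N: no right child.
  At A: go right to W.
    Visit W.
    At W: go left to G.
      Visit G.
      At G: go left to C.
        C is a leaf — visit C.
      At G: go right to T.
        T is a leaf — visit T.
    At W: go right to F.
      Visit F.
      At F: go left to R.
        R is a leaf — visit R.
      At F: no right child.
Full pre-order sequence: U, M, A, N, S, Q, W, G, C, T, F, R.

G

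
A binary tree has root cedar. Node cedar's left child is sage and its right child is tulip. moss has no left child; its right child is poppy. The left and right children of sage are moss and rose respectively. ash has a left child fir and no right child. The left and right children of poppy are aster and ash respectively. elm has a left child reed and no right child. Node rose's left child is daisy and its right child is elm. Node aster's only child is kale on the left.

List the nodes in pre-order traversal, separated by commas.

Pre-order visits the node, then its left subtree, then its right subtree.
Visit cedar.
At cedar: go left to sage.
  Visit sage.
  At sage: go left to moss.
    Visit moss.
    At moss: no left child.
    At moss: go right to poppy.
      Visit poppy.
      At poppy: go left to aster.
        Visit aster.
        At aster: go left to kale.
          kale is a leaf — visit kale.
        At aster: no right child.
      At poppy: go right to ash.
        Visit ash.
        At ash: go left to fir.
          fir is a leaf — visit fir.
        At ash: no right child.
  At sage: go right to rose.
    Visit rose.
    At rose: go left to daisy.
      daisy is a leaf — visit daisy.
    At rose: go right to elm.
      Visit elm.
      At elm: go left to reed.
        reed is a leaf — visit reed.
      At elm: no right child.
At cedar: go right to tulip.
  tulip is a leaf — visit tulip.

cedar, sage, moss, poppy, aster, kale, ash, fir, rose, daisy, elm, reed, tulip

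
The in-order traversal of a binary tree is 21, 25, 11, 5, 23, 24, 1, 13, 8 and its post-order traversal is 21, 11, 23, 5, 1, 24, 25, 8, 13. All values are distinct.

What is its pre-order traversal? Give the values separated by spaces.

13 25 21 24 5 11 23 1 8

The last element of post-order is the root; it splits in-order into left and right subtrees.
Root 13: left subtree has 7 nodes {21, 25, 11, 5, 23, 24, 1}, right has 1 {8}.
  Root 25: left subtree has 1 node {21}, right has 5 {11, 5, 23, 24, 1}.
    Root 24: left subtree has 3 nodes {11, 5, 23}, right has 1 {1}.
      Root 5: left subtree has 1 node {11}, right has 1 {23}.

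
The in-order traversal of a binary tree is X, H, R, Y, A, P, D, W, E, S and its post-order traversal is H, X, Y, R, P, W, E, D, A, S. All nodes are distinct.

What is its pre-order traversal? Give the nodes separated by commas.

S, A, R, X, H, Y, D, P, E, W

The last element of post-order is the root; it splits in-order into left and right subtrees.
Root S: left subtree has 9 nodes {X, H, R, Y, A, P, D, W, E}, right has 0 { }.
  Root A: left subtree has 4 nodes {X, H, R, Y}, right has 4 {P, D, W, E}.
    Root R: left subtree has 2 nodes {X, H}, right has 1 {Y}.
      Root X: left subtree has 0 nodes { }, right has 1 {H}.
    Root D: left subtree has 1 node {P}, right has 2 {W, E}.
      Root E: left subtree has 1 node {W}, right has 0 { }.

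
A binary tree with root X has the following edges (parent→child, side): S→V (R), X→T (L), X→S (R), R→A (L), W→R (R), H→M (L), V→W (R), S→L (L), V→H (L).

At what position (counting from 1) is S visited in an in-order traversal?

In-order visits the left subtree, then the node, then the right subtree.
At X: go left to T.
  T is a leaf — visit T.
Visit X.
At X: go right to S.
  At S: go left to L.
    L is a leaf — visit L.
  Visit S.
  At S: go right to V.
    At V: go left to H.
      At H: go left to M.
        M is a leaf — visit M.
      Visit H.
      At H: no right child.
    Visit V.
    At V: go right to W.
      At W: no left child.
      Visit W.
      At W: go right to R.
        At R: go left to A.
          A is a leaf — visit A.
        Visit R.
        At R: no right child.
Full in-order sequence: T, X, L, S, M, H, V, W, A, R.

4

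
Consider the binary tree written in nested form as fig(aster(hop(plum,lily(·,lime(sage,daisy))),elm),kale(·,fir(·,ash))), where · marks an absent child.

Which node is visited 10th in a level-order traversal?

lime

Level-order visits nodes level by level from the root, left to right within each level.
Level 0: fig
Level 1: aster, kale
Level 2: hop, elm, fir
Level 3: plum, lily, ash
Level 4: lime
Level 5: sage, daisy
Full level-order sequence: fig, aster, kale, hop, elm, fir, plum, lily, ash, lime, sage, daisy.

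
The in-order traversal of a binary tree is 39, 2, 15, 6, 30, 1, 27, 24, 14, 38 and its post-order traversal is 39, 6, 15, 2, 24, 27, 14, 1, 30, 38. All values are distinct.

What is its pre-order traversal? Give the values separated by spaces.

38 30 2 39 15 6 1 14 27 24

The last element of post-order is the root; it splits in-order into left and right subtrees.
Root 38: left subtree has 9 nodes {39, 2, 15, 6, 30, 1, 27, 24, 14}, right has 0 { }.
  Root 30: left subtree has 4 nodes {39, 2, 15, 6}, right has 4 {1, 27, 24, 14}.
    Root 2: left subtree has 1 node {39}, right has 2 {15, 6}.
      Root 15: left subtree has 0 nodes { }, right has 1 {6}.
    Root 1: left subtree has 0 nodes { }, right has 3 {27, 24, 14}.
      Root 14: left subtree has 2 nodes {27, 24}, right has 0 { }.
        Root 27: left subtree has 0 nodes { }, right has 1 {24}.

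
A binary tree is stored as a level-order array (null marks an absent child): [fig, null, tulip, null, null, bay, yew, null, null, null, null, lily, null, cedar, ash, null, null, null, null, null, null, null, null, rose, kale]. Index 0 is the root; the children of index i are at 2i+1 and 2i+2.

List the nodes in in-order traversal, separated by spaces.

fig rose lily kale bay tulip cedar yew ash

In-order visits the left subtree, then the node, then the right subtree.
At fig: no left child.
Visit fig.
At fig: go right to tulip.
  At tulip: go left to bay.
    At bay: go left to lily.
      At lily: go left to rose.
        rose is a leaf — visit rose.
      Visit lily.
      At lily: go right to kale.
        kale is a leaf — visit kale.
    Visit bay.
    At bay: no right child.
  Visit tulip.
  At tulip: go right to yew.
    At yew: go left to cedar.
      cedar is a leaf — visit cedar.
    Visit yew.
    At yew: go right to ash.
      ash is a leaf — visit ash.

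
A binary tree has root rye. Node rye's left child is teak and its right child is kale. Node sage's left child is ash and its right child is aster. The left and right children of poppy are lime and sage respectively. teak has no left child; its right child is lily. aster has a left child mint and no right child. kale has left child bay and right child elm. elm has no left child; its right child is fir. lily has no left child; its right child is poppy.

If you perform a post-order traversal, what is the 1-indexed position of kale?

12

Post-order visits the left subtree, then the right subtree, then the node.
At rye: go left to teak.
  At teak: no left child.
  At teak: go right to lily.
    At lily: no left child.
    At lily: go right to poppy.
      At poppy: go left to lime.
        lime is a leaf — visit lime.
      At poppy: go right to sage.
        At sage: go left to ash.
          ash is a leaf — visit ash.
        At sage: go right to aster.
          At aster: go left to mint.
            mint is a leaf — visit mint.
          At aster: no right child.
          Visit aster.
        Visit sage.
      Visit poppy.
    Visit lily.
  Visit teak.
At rye: go right to kale.
  At kale: go left to bay.
    bay is a leaf — visit bay.
  At kale: go right to elm.
    At elm: no left child.
    At elm: go right to fir.
      fir is a leaf — visit fir.
    Visit elm.
  Visit kale.
Visit rye.
Full post-order sequence: lime, ash, mint, aster, sage, poppy, lily, teak, bay, fir, elm, kale, rye.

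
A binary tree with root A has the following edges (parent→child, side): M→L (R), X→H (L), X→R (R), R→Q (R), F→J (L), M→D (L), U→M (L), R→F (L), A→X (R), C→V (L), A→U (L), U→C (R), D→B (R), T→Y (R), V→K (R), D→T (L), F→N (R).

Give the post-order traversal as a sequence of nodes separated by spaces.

Y T B D L M K V C U H J N F Q R X A

Post-order visits the left subtree, then the right subtree, then the node.
At A: go left to U.
  At U: go left to M.
    At M: go left to D.
      At D: go left to T.
        At T: no left child.
        At T: go right to Y.
          Y is a leaf — visit Y.
        Visit T.
      At D: go right to B.
        B is a leaf — visit B.
      Visit D.
    At M: go right to L.
      L is a leaf — visit L.
    Visit M.
  At U: go right to C.
    At C: go left to V.
      At V: no left child.
      At V: go right to K.
        K is a leaf — visit K.
      Visit V.
    At C: no right child.
    Visit C.
  Visit U.
At A: go right to X.
  At X: go left to H.
    H is a leaf — visit H.
  At X: go right to R.
    At R: go left to F.
      At F: go left to J.
        J is a leaf — visit J.
      At F: go right to N.
        N is a leaf — visit N.
      Visit F.
    At R: go right to Q.
      Q is a leaf — visit Q.
    Visit R.
  Visit X.
Visit A.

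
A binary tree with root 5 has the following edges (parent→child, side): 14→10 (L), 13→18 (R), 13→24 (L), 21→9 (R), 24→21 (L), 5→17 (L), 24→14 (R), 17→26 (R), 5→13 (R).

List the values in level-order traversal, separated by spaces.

Level-order visits nodes level by level from the root, left to right within each level.
Level 0: 5
Level 1: 17, 13
Level 2: 26, 24, 18
Level 3: 21, 14
Level 4: 9, 10

5 17 13 26 24 18 21 14 9 10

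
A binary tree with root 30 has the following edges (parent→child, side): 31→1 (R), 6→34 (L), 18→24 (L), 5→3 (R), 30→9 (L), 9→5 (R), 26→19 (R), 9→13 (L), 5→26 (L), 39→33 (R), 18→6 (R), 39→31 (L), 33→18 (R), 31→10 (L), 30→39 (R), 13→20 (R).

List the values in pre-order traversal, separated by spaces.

30 9 13 20 5 26 19 3 39 31 10 1 33 18 24 6 34

Pre-order visits the node, then its left subtree, then its right subtree.
Visit 30.
At 30: go left to 9.
  Visit 9.
  At 9: go left to 13.
    Visit 13.
    At 13: no left child.
    At 13: go right to 20.
      20 is a leaf — visit 20.
  At 9: go right to 5.
    Visit 5.
    At 5: go left to 26.
      Visit 26.
      At 26: no left child.
      At 26: go right to 19.
        19 is a leaf — visit 19.
    At 5: go right to 3.
      3 is a leaf — visit 3.
At 30: go right to 39.
  Visit 39.
  At 39: go left to 31.
    Visit 31.
    At 31: go left to 10.
      10 is a leaf — visit 10.
    At 31: go right to 1.
      1 is a leaf — visit 1.
  At 39: go right to 33.
    Visit 33.
    At 33: no left child.
    At 33: go right to 18.
      Visit 18.
      At 18: go left to 24.
        24 is a leaf — visit 24.
      At 18: go right to 6.
        Visit 6.
        At 6: go left to 34.
          34 is a leaf — visit 34.
        At 6: no right child.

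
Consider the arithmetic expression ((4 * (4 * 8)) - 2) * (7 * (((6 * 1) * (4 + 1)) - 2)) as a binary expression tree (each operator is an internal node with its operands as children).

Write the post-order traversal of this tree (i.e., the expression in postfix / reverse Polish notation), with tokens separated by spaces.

Post-order on an expression tree gives postfix notation: for each operator, emit left operand, right operand, then the operator.

4 4 8 * * 2 - 7 6 1 * 4 1 + * 2 - * *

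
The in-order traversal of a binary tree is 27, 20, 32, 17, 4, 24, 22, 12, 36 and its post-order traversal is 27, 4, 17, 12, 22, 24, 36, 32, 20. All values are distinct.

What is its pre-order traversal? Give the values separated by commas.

The last element of post-order is the root; it splits in-order into left and right subtrees.
Root 20: left subtree has 1 node {27}, right has 7 {32, 17, 4, 24, 22, 12, 36}.
  Root 32: left subtree has 0 nodes { }, right has 6 {17, 4, 24, 22, 12, 36}.
    Root 36: left subtree has 5 nodes {17, 4, 24, 22, 12}, right has 0 { }.
      Root 24: left subtree has 2 nodes {17, 4}, right has 2 {22, 12}.
        Root 17: left subtree has 0 nodes { }, right has 1 {4}.
        Root 22: left subtree has 0 nodes { }, right has 1 {12}.

20, 27, 32, 36, 24, 17, 4, 22, 12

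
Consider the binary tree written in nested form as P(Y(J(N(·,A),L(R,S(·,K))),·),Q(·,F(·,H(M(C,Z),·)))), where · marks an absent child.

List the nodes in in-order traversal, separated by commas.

In-order visits the left subtree, then the node, then the right subtree.
At P: go left to Y.
  At Y: go left to J.
    At J: go left to N.
      At N: no left child.
      Visit N.
      At N: go right to A.
        A is a leaf — visit A.
    Visit J.
    At J: go right to L.
      At L: go left to R.
        R is a leaf — visit R.
      Visit L.
      At L: go right to S.
        At S: no left child.
        Visit S.
        At S: go right to K.
          K is a leaf — visit K.
  Visit Y.
  At Y: no right child.
Visit P.
At P: go right to Q.
  At Q: no left child.
  Visit Q.
  At Q: go right to F.
    At F: no left child.
    Visit F.
    At F: go right to H.
      At H: go left to M.
        At M: go left to C.
          C is a leaf — visit C.
        Visit M.
        At M: go right to Z.
          Z is a leaf — visit Z.
      Visit H.
      At H: no right child.

N, A, J, R, L, S, K, Y, P, Q, F, C, M, Z, H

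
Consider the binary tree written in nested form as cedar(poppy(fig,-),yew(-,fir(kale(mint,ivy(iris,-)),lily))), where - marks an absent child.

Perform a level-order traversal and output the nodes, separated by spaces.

cedar poppy yew fig fir kale lily mint ivy iris

Level-order visits nodes level by level from the root, left to right within each level.
Level 0: cedar
Level 1: poppy, yew
Level 2: fig, fir
Level 3: kale, lily
Level 4: mint, ivy
Level 5: iris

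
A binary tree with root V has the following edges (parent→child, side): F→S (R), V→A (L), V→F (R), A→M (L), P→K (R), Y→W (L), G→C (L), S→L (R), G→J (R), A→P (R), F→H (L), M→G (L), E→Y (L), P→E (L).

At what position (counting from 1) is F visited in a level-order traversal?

3

Level-order visits nodes level by level from the root, left to right within each level.
Level 0: V
Level 1: A, F
Level 2: M, P, H, S
Level 3: G, E, K, L
Level 4: C, J, Y
Level 5: W
Full level-order sequence: V, A, F, M, P, H, S, G, E, K, L, C, J, Y, W.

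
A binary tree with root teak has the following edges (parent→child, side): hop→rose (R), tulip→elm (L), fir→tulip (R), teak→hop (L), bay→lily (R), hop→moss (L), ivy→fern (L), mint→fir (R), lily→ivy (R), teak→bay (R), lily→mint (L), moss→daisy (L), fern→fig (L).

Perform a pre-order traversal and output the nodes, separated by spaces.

Pre-order visits the node, then its left subtree, then its right subtree.
Visit teak.
At teak: go left to hop.
  Visit hop.
  At hop: go left to moss.
    Visit moss.
    At moss: go left to daisy.
      daisy is a leaf — visit daisy.
    At moss: no right child.
  At hop: go right to rose.
    rose is a leaf — visit rose.
At teak: go right to bay.
  Visit bay.
  At bay: no left child.
  At bay: go right to lily.
    Visit lily.
    At lily: go left to mint.
      Visit mint.
      At mint: no left child.
      At mint: go right to fir.
        Visit fir.
        At fir: no left child.
        At fir: go right to tulip.
          Visit tulip.
          At tulip: go left to elm.
            elm is a leaf — visit elm.
          At tulip: no right child.
    At lily: go right to ivy.
      Visit ivy.
      At ivy: go left to fern.
        Visit fern.
        At fern: go left to fig.
          fig is a leaf — visit fig.
        At fern: no right child.
      At ivy: no right child.

teak hop moss daisy rose bay lily mint fir tulip elm ivy fern fig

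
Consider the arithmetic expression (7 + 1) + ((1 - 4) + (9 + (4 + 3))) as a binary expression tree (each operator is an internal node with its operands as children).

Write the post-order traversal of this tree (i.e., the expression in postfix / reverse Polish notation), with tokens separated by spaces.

7 1 + 1 4 - 9 4 3 + + + +

Post-order on an expression tree gives postfix notation: for each operator, emit left operand, right operand, then the operator.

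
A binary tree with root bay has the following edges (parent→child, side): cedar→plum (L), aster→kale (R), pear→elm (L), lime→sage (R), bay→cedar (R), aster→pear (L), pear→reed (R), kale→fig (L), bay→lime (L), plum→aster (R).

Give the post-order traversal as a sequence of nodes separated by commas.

Post-order visits the left subtree, then the right subtree, then the node.
At bay: go left to lime.
  At lime: no left child.
  At lime: go right to sage.
    sage is a leaf — visit sage.
  Visit lime.
At bay: go right to cedar.
  At cedar: go left to plum.
    At plum: no left child.
    At plum: go right to aster.
      At aster: go left to pear.
        At pear: go left to elm.
          elm is a leaf — visit elm.
        At pear: go right to reed.
          reed is a leaf — visit reed.
        Visit pear.
      At aster: go right to kale.
        At kale: go left to fig.
          fig is a leaf — visit fig.
        At kale: no right child.
        Visit kale.
      Visit aster.
    Visit plum.
  At cedar: no right child.
  Visit cedar.
Visit bay.

sage, lime, elm, reed, pear, fig, kale, aster, plum, cedar, bay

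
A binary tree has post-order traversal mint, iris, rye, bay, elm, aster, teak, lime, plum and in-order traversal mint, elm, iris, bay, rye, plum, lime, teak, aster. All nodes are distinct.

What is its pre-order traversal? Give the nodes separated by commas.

The last element of post-order is the root; it splits in-order into left and right subtrees.
Root plum: left subtree has 5 nodes {mint, elm, iris, bay, rye}, right has 3 {lime, teak, aster}.
  Root elm: left subtree has 1 node {mint}, right has 3 {iris, bay, rye}.
    Root bay: left subtree has 1 node {iris}, right has 1 {rye}.
  Root lime: left subtree has 0 nodes { }, right has 2 {teak, aster}.
    Root teak: left subtree has 0 nodes { }, right has 1 {aster}.

plum, elm, mint, bay, iris, rye, lime, teak, aster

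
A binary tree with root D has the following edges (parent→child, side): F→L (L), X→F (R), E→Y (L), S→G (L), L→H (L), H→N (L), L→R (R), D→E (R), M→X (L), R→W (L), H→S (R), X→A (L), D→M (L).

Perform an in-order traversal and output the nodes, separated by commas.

In-order visits the left subtree, then the node, then the right subtree.
At D: go left to M.
  At M: go left to X.
    At X: go left to A.
      A is a leaf — visit A.
    Visit X.
    At X: go right to F.
      At F: go left to L.
        At L: go left to H.
          At H: go left to N.
            N is a leaf — visit N.
          Visit H.
          At H: go right to S.
            At S: go left to G.
              G is a leaf — visit G.
            Visit S.
            At S: no right child.
        Visit L.
        At L: go right to R.
          At R: go left to W.
            W is a leaf — visit W.
          Visit R.
          At R: no right child.
      Visit F.
      At F: no right child.
  Visit M.
  At M: no right child.
Visit D.
At D: go right to E.
  At E: go left to Y.
    Y is a leaf — visit Y.
  Visit E.
  At E: no right child.

A, X, N, H, G, S, L, W, R, F, M, D, Y, E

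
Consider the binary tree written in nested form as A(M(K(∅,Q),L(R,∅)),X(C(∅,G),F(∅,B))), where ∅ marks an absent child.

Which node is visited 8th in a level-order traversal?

Q

Level-order visits nodes level by level from the root, left to right within each level.
Level 0: A
Level 1: M, X
Level 2: K, L, C, F
Level 3: Q, R, G, B
Full level-order sequence: A, M, X, K, L, C, F, Q, R, G, B.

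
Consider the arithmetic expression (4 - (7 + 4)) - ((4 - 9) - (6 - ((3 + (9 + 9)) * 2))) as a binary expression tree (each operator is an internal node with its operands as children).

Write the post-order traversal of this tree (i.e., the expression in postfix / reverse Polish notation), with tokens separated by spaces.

4 7 4 + - 4 9 - 6 3 9 9 + + 2 * - - -

Post-order on an expression tree gives postfix notation: for each operator, emit left operand, right operand, then the operator.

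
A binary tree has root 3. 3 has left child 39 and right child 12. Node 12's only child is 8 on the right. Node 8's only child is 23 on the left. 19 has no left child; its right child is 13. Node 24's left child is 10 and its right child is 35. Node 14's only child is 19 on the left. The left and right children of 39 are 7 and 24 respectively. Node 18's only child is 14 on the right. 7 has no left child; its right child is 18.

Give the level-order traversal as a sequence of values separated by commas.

Level-order visits nodes level by level from the root, left to right within each level.
Level 0: 3
Level 1: 39, 12
Level 2: 7, 24, 8
Level 3: 18, 10, 35, 23
Level 4: 14
Level 5: 19
Level 6: 13

3, 39, 12, 7, 24, 8, 18, 10, 35, 23, 14, 19, 13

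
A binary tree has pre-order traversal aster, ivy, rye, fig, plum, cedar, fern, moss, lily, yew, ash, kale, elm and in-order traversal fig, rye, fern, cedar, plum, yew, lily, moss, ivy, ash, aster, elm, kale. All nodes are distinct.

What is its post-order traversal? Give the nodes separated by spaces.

fig fern cedar yew lily moss plum rye ash ivy elm kale aster

The first element of pre-order is the root; it splits in-order into left and right subtrees.
Root aster: left subtree has 10 nodes {fig, rye, fern, cedar, plum, yew, lily, moss, ivy, ash}, right has 2 {elm, kale}.
  Root ivy: left subtree has 8 nodes {fig, rye, fern, cedar, plum, yew, lily, moss}, right has 1 {ash}.
    Root rye: left subtree has 1 node {fig}, right has 6 {fern, cedar, plum, yew, lily, moss}.
      Root plum: left subtree has 2 nodes {fern, cedar}, right has 3 {yew, lily, moss}.
        Root cedar: left subtree has 1 node {fern}, right has 0 { }.
        Root moss: left subtree has 2 nodes {yew, lily}, right has 0 { }.
          Root lily: left subtree has 1 node {yew}, right has 0 { }.
  Root kale: left subtree has 1 node {elm}, right has 0 { }.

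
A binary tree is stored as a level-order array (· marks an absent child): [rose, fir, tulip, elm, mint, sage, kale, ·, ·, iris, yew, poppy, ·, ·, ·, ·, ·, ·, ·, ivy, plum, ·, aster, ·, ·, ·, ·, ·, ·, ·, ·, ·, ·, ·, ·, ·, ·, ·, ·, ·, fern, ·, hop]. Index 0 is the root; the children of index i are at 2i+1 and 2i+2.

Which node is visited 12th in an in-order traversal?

poppy

In-order visits the left subtree, then the node, then the right subtree.
At rose: go left to fir.
  At fir: go left to elm.
    elm is a leaf — visit elm.
  Visit fir.
  At fir: go right to mint.
    At mint: go left to iris.
      At iris: go left to ivy.
        At ivy: no left child.
        Visit ivy.
        At ivy: go right to fern.
          fern is a leaf — visit fern.
      Visit iris.
      At iris: go right to plum.
        At plum: no left child.
        Visit plum.
        At plum: go right to hop.
          hop is a leaf — visit hop.
    Visit mint.
    At mint: go right to yew.
      At yew: no left child.
      Visit yew.
      At yew: go right to aster.
        aster is a leaf — visit aster.
Visit rose.
At rose: go right to tulip.
  At tulip: go left to sage.
    At sage: go left to poppy.
      poppy is a leaf — visit poppy.
    Visit sage.
    At sage: no right child.
  Visit tulip.
  At tulip: go right to kale.
    kale is a leaf — visit kale.
Full in-order sequence: elm, fir, ivy, fern, iris, plum, hop, mint, yew, aster, rose, poppy, sage, tulip, kale.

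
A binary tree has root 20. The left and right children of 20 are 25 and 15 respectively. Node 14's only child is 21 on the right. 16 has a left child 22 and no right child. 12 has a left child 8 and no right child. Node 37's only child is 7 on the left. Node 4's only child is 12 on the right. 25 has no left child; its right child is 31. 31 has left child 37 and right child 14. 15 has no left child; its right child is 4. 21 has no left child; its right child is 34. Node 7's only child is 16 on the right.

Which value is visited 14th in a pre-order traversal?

Pre-order visits the node, then its left subtree, then its right subtree.
Visit 20.
At 20: go left to 25.
  Visit 25.
  At 25: no left child.
  At 25: go right to 31.
    Visit 31.
    At 31: go left to 37.
      Visit 37.
      At 37: go left to 7.
        Visit 7.
        At 7: no left child.
        At 7: go right to 16.
          Visit 16.
          At 16: go left to 22.
            22 is a leaf — visit 22.
          At 16: no right child.
      At 37: no right child.
    At 31: go right to 14.
      Visit 14.
      At 14: no left child.
      At 14: go right to 21.
        Visit 21.
        At 21: no left child.
        At 21: go right to 34.
          34 is a leaf — visit 34.
At 20: go right to 15.
  Visit 15.
  At 15: no left child.
  At 15: go right to 4.
    Visit 4.
    At 4: no left child.
    At 4: go right to 12.
      Visit 12.
      At 12: go left to 8.
        8 is a leaf — visit 8.
      At 12: no right child.
Full pre-order sequence: 20, 25, 31, 37, 7, 16, 22, 14, 21, 34, 15, 4, 12, 8.

8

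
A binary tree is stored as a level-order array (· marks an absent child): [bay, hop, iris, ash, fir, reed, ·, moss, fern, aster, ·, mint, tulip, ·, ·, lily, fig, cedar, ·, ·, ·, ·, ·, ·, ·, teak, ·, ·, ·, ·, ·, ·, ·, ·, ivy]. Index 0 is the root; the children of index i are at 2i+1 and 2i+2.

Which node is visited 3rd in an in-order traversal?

fig

In-order visits the left subtree, then the node, then the right subtree.
At bay: go left to hop.
  At hop: go left to ash.
    At ash: go left to moss.
      At moss: go left to lily.
        lily is a leaf — visit lily.
      Visit moss.
      At moss: go right to fig.
        At fig: no left child.
        Visit fig.
        At fig: go right to ivy.
          ivy is a leaf — visit ivy.
    Visit ash.
    At ash: go right to fern.
      At fern: go left to cedar.
        cedar is a leaf — visit cedar.
      Visit fern.
      At fern: no right child.
  Visit hop.
  At hop: go right to fir.
    At fir: go left to aster.
      aster is a leaf — visit aster.
    Visit fir.
    At fir: no right child.
Visit bay.
At bay: go right to iris.
  At iris: go left to reed.
    At reed: go left to mint.
      mint is a leaf — visit mint.
    Visit reed.
    At reed: go right to tulip.
      At tulip: go left to teak.
        teak is a leaf — visit teak.
      Visit tulip.
      At tulip: no right child.
  Visit iris.
  At iris: no right child.
Full in-order sequence: lily, moss, fig, ivy, ash, cedar, fern, hop, aster, fir, bay, mint, reed, teak, tulip, iris.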